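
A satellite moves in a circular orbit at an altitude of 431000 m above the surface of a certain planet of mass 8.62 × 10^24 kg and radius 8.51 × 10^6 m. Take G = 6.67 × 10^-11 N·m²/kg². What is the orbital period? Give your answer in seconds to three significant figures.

7010 s

r = R + h = 8.51 × 10^6 + 431000 = 8.941 × 10^6 m. Gravity provides the centripetal force: G M m / r² = m v² / r ⇒ v = √(GM/r) = 8019 m/s.
T = 2πr/v = 2π × 8.941 × 10^6 / 8019 = 7006 s.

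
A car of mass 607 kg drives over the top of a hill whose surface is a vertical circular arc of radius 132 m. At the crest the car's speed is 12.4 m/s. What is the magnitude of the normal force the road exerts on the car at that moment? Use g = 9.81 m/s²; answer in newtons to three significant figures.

At the crest the centripetal acceleration points downward (toward the centre of the arc), so mg − N = mv²/r.
N = m(g − v²/r) = 607 × (9.81 − (12.4)²/132) = 607 × (9.81 − 1.165) = 607 × 8.645 = 5248 N.

5250 N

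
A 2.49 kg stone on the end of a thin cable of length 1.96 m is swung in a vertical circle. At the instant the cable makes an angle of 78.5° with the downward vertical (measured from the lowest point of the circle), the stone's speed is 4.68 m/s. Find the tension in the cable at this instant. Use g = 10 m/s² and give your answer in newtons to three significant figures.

32.8 N

Take the radial direction toward the centre of the circle as positive. The component of the weight along the string toward the centre is −mg cos φ (φ measured from the bottom), so Newton's second law along the string gives T − mg cos φ = m v²/r.
cos 78.5° = 0.1994, so T = m(v²/r + g cos φ) = 2.49 × ((4.68)²/1.96 + 10.0 × 0.1994) = 2.49 × (11.17 + (1.994)) = 2.49 × 13.17 = 32.79 N.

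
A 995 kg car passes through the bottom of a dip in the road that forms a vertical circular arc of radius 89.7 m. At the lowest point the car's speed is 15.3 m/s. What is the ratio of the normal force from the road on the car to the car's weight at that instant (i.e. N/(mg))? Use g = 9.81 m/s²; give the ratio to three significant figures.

At the bottom, N − mg = mv²/r, so N = m(v²/r + g) and N/(mg) = v²/(rg) + 1 = (15.3)²/(89.7 × 9.81) + 1 = 0.2660 + 1 = 1.266.

1.27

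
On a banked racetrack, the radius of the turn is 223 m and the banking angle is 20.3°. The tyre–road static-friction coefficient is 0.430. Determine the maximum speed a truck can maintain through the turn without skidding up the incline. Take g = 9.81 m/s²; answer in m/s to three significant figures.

45.6 m/s

At the maximum speed, friction acts down the slope at its limiting value f = μN. Radially (horizontal, toward centre): N sinθ + μN cosθ = mv²/r. Vertically: N cosθ − μN sinθ = mg.
Dividing: v² = r g (sinθ + μcosθ)/(cosθ − μsinθ).
sinθ + μcosθ = 0.3469 + 0.430×0.9379 = 0.7502; cosθ − μsinθ = 0.9379 − 0.430×0.3469 = 0.7887.
v² = 223 × 9.81 × 0.7502/0.7887 = 2081 m²/s², so v = 45.62 m/s.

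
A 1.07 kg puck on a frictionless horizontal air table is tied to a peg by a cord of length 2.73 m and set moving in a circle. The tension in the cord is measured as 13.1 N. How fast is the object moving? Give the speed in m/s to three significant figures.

T = m v²/r ⇒ v = √(T r / m) = √(13.1 × 2.73 / 1.07) = √33.42 = 5.781 m/s.

5.78 m/s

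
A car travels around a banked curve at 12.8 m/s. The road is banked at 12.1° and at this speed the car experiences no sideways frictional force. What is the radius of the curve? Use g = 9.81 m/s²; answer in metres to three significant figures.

Frictionless banking: tanθ = v²/(rg), so r = v²/(g tanθ).
r = (12.8)²/(9.81 × tan 12.1°) = 163.8/(9.81 × 0.2144) = 163.8/2.103 = 77.90 m.

77.9 m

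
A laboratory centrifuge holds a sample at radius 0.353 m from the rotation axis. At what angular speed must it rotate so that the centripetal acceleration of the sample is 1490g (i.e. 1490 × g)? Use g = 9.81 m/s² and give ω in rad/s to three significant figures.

203 rad/s

Centripetal acceleration a_c = ω²r. Setting ω²r = 1490g:
ω = √(1490g / r) = √(1490 × 9.81 / 0.353) = √41410 = 203.5 rad/s.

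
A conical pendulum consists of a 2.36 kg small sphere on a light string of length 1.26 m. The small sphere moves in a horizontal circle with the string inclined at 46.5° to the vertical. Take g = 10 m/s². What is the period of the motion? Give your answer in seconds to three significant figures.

1.85 s

r = L sinθ = 0.9140 m. From T sinθ = mω²r and T cosθ = mg: tanθ = ω²r/g, so ω² = g tanθ / r = g/(L cosθ).
ω = √(g/(L cosθ)) = √(10.0/(1.26 × 0.6884)) = √11.53 = 3.396 rad/s.
Period = 2π/ω = 1.850 s.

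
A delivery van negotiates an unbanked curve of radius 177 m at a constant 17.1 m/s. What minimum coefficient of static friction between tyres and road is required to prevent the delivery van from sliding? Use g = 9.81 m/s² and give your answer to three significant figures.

0.168

Friction provides the centripetal force: μ_s m g = m v²/r, so μ_s = v²/(g r) = (17.10)²/(9.81 × 177) = 292.4/1736 = 0.1684.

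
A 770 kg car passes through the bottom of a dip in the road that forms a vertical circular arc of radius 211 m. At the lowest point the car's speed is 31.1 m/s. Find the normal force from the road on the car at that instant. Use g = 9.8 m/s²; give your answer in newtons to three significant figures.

11100 N

At the lowest point, N points up (toward the centre) and the weight mg points down (away from the centre), so the net inward force is N − mg = mv²/r.
N = m(v²/r + g) = 770 × ((31.1)²/211 + 9.8) = 770 × (4.584 + 9.8) = 770 × 14.38 = 11080 N.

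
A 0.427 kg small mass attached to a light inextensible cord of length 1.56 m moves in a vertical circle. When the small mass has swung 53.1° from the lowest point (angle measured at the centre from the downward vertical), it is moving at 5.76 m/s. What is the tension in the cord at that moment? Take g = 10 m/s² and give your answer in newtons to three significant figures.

Take the radial direction toward the centre of the circle as positive. The component of the weight along the string toward the centre is −mg cos φ (φ measured from the bottom), so Newton's second law along the string gives T − mg cos φ = m v²/r.
cos 53.1° = 0.6004, so T = m(v²/r + g cos φ) = 0.427 × ((5.76)²/1.56 + 10.0 × 0.6004) = 0.427 × (21.27 + (6.004)) = 0.427 × 27.27 = 11.65 N.

11.6 N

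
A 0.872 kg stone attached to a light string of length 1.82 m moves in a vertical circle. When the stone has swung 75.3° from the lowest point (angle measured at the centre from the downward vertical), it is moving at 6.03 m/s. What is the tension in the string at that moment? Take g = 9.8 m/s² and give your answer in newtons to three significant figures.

Take the radial direction toward the centre of the circle as positive. The component of the weight along the string toward the centre is −mg cos φ (φ measured from the bottom), so Newton's second law along the string gives T − mg cos φ = m v²/r.
cos 75.3° = 0.2538, so T = m(v²/r + g cos φ) = 0.872 × ((6.03)²/1.82 + 9.8 × 0.2538) = 0.872 × (19.98 + (2.487)) = 0.872 × 22.47 = 19.59 N.

19.6 N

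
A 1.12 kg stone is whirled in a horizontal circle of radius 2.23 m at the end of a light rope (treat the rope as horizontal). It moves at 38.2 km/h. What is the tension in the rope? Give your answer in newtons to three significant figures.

v = 38.2 km/h = 38.2/3.6 = 10.61 m/s.
The tension is the only horizontal force, so it supplies the full centripetal force: T = m v²/r = 1.12 × (10.61)²/2.23 = 1.12 × 112.6/2.23 = 56.55 N.

56.6 N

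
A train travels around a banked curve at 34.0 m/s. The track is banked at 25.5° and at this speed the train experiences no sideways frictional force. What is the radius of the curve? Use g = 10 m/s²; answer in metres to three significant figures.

242 m

Frictionless banking: tanθ = v²/(rg), so r = v²/(g tanθ).
r = (34.0)²/(10.0 × tan 25.5°) = 1156/(10.0 × 0.4770) = 1156/4.770 = 242.4 m.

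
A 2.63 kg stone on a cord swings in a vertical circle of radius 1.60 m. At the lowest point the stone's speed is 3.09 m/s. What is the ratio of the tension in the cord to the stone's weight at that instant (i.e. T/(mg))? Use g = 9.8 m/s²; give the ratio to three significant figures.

At the bottom, T − mg = mv²/r, so T = m(v²/r + g) and T/(mg) = v²/(rg) + 1 = (3.09)²/(1.60 × 9.8) + 1 = 0.6089 + 1 = 1.609.

1.61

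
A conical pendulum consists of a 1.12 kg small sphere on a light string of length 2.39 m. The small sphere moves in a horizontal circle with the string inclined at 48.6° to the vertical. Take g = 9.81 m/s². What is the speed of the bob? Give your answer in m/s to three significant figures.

4.47 m/s

The radius of the circle is r = L sinθ = 2.39 × sin 48.6° = 1.793 m.
Horizontally T sinθ = mv²/r and vertically T cosθ = mg, so tanθ = v²/(rg).
v = √(r g tanθ) = √(1.793 × 9.81 × 1.134) = √19.95 = 4.466 m/s.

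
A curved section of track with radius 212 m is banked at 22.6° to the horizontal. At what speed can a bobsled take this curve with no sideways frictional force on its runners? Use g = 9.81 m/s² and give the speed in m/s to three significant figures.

29.4 m/s

On a frictionless banked curve, N sinθ = mv²/r and N cosθ = mg, so tanθ = v²/(rg).
v = √(r g tanθ) = √(212 × 9.81 × tan 22.6°) = √(212 × 9.81 × 0.4163) = √865.7 = 29.42 m/s.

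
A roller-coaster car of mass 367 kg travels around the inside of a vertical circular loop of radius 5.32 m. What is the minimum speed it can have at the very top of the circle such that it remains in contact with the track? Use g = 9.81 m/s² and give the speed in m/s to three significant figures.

7.22 m/s

At the top, both weight mg and N point toward the centre: N + mg = mv²/r.
At minimum speed N → 0, so mg = mv_min²/r ⇒ v_min = √(g r) = √(9.81 × 5.32) = 7.224 m/s.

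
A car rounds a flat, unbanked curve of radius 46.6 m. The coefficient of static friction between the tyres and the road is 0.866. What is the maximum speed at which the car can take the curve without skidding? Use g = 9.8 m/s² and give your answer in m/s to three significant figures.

19.9 m/s

The only inward force on a level bend is static friction, so at the limit f_s = μ_s N = μ_s m g = m v²/r.
Mass cancels: v_max = √(μ_s g r) = √(0.866 × 9.8 × 46.6) = √395.5 = 19.89 m/s.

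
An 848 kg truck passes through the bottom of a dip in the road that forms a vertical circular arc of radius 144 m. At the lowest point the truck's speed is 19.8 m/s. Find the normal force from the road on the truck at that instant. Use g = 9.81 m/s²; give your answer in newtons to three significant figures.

10600 N

At the lowest point, N points up (toward the centre) and the weight mg points down (away from the centre), so the net inward force is N − mg = mv²/r.
N = m(v²/r + g) = 848 × ((19.8)²/144 + 9.81) = 848 × (2.722 + 9.81) = 848 × 12.53 = 10630 N.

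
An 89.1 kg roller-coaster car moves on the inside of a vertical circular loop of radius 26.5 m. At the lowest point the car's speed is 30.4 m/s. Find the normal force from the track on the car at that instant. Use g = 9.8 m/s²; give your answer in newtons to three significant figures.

3980 N

At the lowest point, N points up (toward the centre) and the weight mg points down (away from the centre), so the net inward force is N − mg = mv²/r.
N = m(v²/r + g) = 89.1 × ((30.4)²/26.5 + 9.8) = 89.1 × (34.87 + 9.8) = 89.1 × 44.67 = 3980 N.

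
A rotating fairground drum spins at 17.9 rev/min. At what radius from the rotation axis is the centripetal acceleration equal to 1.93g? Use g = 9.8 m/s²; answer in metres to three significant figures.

5.38 m

ω = 17.9 rev/min × 2π/60 = 1.874 rad/s.
a_c = ω²r = 1.93g ⇒ r = 1.93 × 9.8 / (1.874)² = 18.91/3.514 = 5.383 m.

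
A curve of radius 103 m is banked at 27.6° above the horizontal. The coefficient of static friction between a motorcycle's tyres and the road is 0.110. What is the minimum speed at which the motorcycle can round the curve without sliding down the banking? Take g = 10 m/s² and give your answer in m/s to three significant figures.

20.1 m/s

At the minimum speed, friction acts up the slope at its limiting value f = μN. Radially (horizontal, toward centre): N sinθ − μN cosθ = mv²/r. Vertically: N cosθ + μN sinθ = mg.
Dividing: v² = r g (sinθ − μcosθ)/(cosθ + μsinθ).
sinθ − μcosθ = 0.4633 − 0.110×0.8862 = 0.3658; cosθ + μsinθ = 0.8862 + 0.110×0.4633 = 0.9372.
v² = 103 × 10.0 × 0.3658/0.9372 = 402.1 m²/s², so v = 20.05 m/s.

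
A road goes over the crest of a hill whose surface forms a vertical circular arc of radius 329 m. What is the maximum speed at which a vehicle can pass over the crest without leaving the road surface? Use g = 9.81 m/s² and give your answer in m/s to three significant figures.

At the crest the centre of the circle is below the vehicle, so the net downward (centripetal) force is mg − N = mv²/r.
The vehicle leaves the road when N → 0, giving v_max = √(g r) = √(9.81 × 329) = 56.81 m/s.

56.8 m/s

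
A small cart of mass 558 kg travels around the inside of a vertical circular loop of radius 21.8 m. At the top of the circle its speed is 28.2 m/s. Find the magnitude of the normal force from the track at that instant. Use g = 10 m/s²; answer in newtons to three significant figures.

14800 N

At the top, both N and the weight mg point inward (toward the centre), so N + mg = mv²/r.
N = m(v²/r − g) = 558 × ((28.2)²/21.8 − 10.0) = 558 × (36.48 − 10.0) = 558 × 26.48 = 14780 N.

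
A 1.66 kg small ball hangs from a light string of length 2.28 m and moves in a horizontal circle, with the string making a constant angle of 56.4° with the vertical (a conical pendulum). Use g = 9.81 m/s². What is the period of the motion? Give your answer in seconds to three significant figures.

2.25 s

r = L sinθ = 1.899 m. From T sinθ = mω²r and T cosθ = mg: tanθ = ω²r/g, so ω² = g tanθ / r = g/(L cosθ).
ω = √(g/(L cosθ)) = √(9.81/(2.28 × 0.5534)) = √7.775 = 2.788 rad/s.
Period = 2π/ω = 2.253 s.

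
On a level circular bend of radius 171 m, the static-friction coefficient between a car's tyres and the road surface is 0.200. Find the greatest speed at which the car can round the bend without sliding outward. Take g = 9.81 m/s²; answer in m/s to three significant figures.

The only inward force on a level bend is static friction, so at the limit f_s = μ_s N = μ_s m g = m v²/r.
Mass cancels: v_max = √(μ_s g r) = √(0.200 × 9.81 × 171) = √335.5 = 18.32 m/s.

18.3 m/s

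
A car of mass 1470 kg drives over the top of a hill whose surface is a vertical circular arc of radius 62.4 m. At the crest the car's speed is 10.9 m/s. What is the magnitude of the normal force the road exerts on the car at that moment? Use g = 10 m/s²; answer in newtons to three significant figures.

11900 N

At the crest the centripetal acceleration points downward (toward the centre of the arc), so mg − N = mv²/r.
N = m(g − v²/r) = 1470 × (10.0 − (10.9)²/62.4) = 1470 × (10.0 − 1.904) = 1470 × 8.096 = 11900 N.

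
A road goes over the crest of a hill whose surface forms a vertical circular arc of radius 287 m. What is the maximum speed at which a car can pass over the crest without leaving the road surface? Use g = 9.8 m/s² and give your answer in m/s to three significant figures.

At the crest the centre of the circle is below the car, so the net downward (centripetal) force is mg − N = mv²/r.
The car leaves the road when N → 0, giving v_max = √(g r) = √(9.8 × 287) = 53.03 m/s.

53.0 m/s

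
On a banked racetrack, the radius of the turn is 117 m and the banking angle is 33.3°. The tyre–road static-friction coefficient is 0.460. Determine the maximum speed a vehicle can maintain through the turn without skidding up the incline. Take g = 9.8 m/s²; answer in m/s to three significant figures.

42.8 m/s

At the maximum speed, friction acts down the slope at its limiting value f = μN. Radially (horizontal, toward centre): N sinθ + μN cosθ = mv²/r. Vertically: N cosθ − μN sinθ = mg.
Dividing: v² = r g (sinθ + μcosθ)/(cosθ − μsinθ).
sinθ + μcosθ = 0.5490 + 0.460×0.8358 = 0.9335; cosθ − μsinθ = 0.8358 − 0.460×0.5490 = 0.5833.
v² = 117 × 9.8 × 0.9335/0.5833 = 1835 m²/s², so v = 42.84 m/s.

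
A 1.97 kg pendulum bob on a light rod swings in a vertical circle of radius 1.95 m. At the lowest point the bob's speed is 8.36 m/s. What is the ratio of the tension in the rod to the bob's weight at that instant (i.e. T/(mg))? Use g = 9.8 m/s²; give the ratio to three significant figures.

4.66

At the bottom, T − mg = mv²/r, so T = m(v²/r + g) and T/(mg) = v²/(rg) + 1 = (8.36)²/(1.95 × 9.8) + 1 = 3.657 + 1 = 4.657.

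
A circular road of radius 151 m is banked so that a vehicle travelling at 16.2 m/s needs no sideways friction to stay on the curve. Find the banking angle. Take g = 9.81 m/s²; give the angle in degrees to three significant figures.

With no friction, the horizontal component of the normal force provides the centripetal force: N sinθ = mv²/r, while N cosθ = mg vertically.
Dividing: tanθ = v²/(r g) = (16.2)²/(151 × 9.81) = 262.4/1481 = 0.1772.
θ = arctan(0.1772) = 10.05°.

10.0°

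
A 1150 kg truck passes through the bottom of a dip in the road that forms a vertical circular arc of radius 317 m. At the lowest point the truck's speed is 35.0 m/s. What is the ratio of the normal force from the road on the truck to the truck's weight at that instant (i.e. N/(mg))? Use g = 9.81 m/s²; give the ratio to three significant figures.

1.39

At the bottom, N − mg = mv²/r, so N = m(v²/r + g) and N/(mg) = v²/(rg) + 1 = (35.0)²/(317 × 9.81) + 1 = 0.3939 + 1 = 1.394.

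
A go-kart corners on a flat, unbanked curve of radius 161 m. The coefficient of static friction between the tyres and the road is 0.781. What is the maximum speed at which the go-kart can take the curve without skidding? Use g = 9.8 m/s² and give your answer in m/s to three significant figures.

On a flat curve, static friction is the only horizontal force, so it must supply the full centripetal force: μ_s m g = m v²/r.
Mass cancels: v_max = √(μ_s g r) = √(0.781 × 9.8 × 161) = √1232 = 35.10 m/s.

35.1 m/s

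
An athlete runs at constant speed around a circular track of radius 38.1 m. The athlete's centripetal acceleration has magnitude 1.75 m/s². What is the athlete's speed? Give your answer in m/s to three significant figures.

a_c = v²/r ⇒ v = √(a_c · r) = √(1.75 × 38.1) = √66.68 = 8.165 m/s.

8.17 m/s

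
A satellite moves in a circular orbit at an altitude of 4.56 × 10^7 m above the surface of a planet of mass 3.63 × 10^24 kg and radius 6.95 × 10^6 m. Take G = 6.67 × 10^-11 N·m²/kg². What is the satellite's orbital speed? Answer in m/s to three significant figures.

Orbital radius r = R + h = 6.95 × 10^6 + 4.56 × 10^7 = 5.255 × 10^7 m.
Gravity supplies the centripetal force: G M m / r² = m v² / r, so v = √(GM/r).
v = √(6.67 × 10^-11 × 3.63 × 10^24 / 5.255 × 10^7) = √(4.607 × 10^6) = 2146 m/s.

2150 m/s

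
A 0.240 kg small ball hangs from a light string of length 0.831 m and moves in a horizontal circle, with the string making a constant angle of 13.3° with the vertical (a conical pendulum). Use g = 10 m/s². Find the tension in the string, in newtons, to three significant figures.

Vertically the bob has no acceleration, so T cosθ = mg.
T = mg/cosθ = 0.240 × 10.0 / cos 13.3° = 2.400/0.9732 = 2.466 N.

2.47 N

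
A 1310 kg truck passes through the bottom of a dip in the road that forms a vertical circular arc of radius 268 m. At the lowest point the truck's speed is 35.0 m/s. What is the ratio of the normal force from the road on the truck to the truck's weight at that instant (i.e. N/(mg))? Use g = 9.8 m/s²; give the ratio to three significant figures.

1.47

At the bottom, N − mg = mv²/r, so N = m(v²/r + g) and N/(mg) = v²/(rg) + 1 = (35.0)²/(268 × 9.8) + 1 = 0.4664 + 1 = 1.466.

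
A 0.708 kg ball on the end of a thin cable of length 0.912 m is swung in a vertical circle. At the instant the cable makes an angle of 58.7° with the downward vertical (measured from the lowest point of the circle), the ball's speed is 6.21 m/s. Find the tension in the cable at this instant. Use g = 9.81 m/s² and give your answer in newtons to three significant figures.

33.5 N

Take the radial direction toward the centre of the circle as positive. The component of the weight along the string toward the centre is −mg cos φ (φ measured from the bottom), so Newton's second law along the string gives T − mg cos φ = m v²/r.
cos 58.7° = 0.5195, so T = m(v²/r + g cos φ) = 0.708 × ((6.21)²/0.912 + 9.81 × 0.5195) = 0.708 × (42.29 + (5.096)) = 0.708 × 47.38 = 33.55 N.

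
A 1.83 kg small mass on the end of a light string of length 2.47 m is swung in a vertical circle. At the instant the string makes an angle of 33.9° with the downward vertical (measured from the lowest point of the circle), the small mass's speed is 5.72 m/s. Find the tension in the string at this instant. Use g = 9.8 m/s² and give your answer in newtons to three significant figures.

39.1 N

Take the radial direction toward the centre of the circle as positive. The component of the weight along the string toward the centre is −mg cos φ (φ measured from the bottom), so Newton's second law along the string gives T − mg cos φ = m v²/r.
cos 33.9° = 0.8300, so T = m(v²/r + g cos φ) = 1.83 × ((5.72)²/2.47 + 9.8 × 0.8300) = 1.83 × (13.25 + (8.134)) = 1.83 × 21.38 = 39.13 N.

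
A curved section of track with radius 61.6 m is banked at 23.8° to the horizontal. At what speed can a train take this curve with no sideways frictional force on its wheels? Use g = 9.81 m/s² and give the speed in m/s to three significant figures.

16.3 m/s

On a frictionless banked curve, N sinθ = mv²/r and N cosθ = mg, so tanθ = v²/(rg).
v = √(r g tanθ) = √(61.6 × 9.81 × tan 23.8°) = √(61.6 × 9.81 × 0.4411) = √266.5 = 16.33 m/s.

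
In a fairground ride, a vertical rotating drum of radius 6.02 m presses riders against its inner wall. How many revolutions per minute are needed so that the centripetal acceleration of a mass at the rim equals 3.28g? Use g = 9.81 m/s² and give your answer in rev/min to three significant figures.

Require ω²r = 3.28g, so ω = √(3.28 × 9.81/6.02) = 2.312 rad/s.
In rev/min: ω × 60/(2π) = 2.312 × 60/(2π) = 22.08 rev/min.

22.1 rev/min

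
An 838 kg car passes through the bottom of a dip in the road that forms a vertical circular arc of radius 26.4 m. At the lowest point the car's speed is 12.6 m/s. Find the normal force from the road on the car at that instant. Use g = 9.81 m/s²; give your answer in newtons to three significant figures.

13300 N

At the lowest point, N points up (toward the centre) and the weight mg points down (away from the centre), so the net inward force is N − mg = mv²/r.
N = m(v²/r + g) = 838 × ((12.6)²/26.4 + 9.81) = 838 × (6.014 + 9.81) = 838 × 15.82 = 13260 N.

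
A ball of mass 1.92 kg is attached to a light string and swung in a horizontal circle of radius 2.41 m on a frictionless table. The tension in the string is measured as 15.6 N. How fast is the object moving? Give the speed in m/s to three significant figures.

4.43 m/s

T = m v²/r ⇒ v = √(T r / m) = √(15.6 × 2.41 / 1.92) = √19.58 = 4.425 m/s.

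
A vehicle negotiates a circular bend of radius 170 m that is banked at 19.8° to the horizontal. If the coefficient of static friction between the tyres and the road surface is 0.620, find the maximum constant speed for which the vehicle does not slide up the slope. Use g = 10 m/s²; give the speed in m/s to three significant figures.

46.3 m/s

At the maximum speed, friction acts down the slope at its limiting value f = μN. Radially (horizontal, toward centre): N sinθ + μN cosθ = mv²/r. Vertically: N cosθ − μN sinθ = mg.
Dividing: v² = r g (sinθ + μcosθ)/(cosθ − μsinθ).
sinθ + μcosθ = 0.3387 + 0.620×0.9409 = 0.9221; cosθ − μsinθ = 0.9409 − 0.620×0.3387 = 0.7309.
v² = 170 × 10.0 × 0.9221/0.7309 = 2145 m²/s², so v = 46.31 m/s.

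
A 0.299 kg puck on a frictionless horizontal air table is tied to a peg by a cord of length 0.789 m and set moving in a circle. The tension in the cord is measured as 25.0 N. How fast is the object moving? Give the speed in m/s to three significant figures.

T = m v²/r ⇒ v = √(T r / m) = √(25.0 × 0.789 / 0.299) = √65.97 = 8.122 m/s.

8.12 m/s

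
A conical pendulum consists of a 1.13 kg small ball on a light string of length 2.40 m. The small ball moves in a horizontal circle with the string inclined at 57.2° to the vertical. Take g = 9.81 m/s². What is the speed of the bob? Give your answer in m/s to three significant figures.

The radius of the circle is r = L sinθ = 2.40 × sin 57.2° = 2.017 m.
Horizontally T sinθ = mv²/r and vertically T cosθ = mg, so tanθ = v²/(rg).
v = √(r g tanθ) = √(2.017 × 9.81 × 1.552) = √30.71 = 5.542 m/s.

5.54 m/s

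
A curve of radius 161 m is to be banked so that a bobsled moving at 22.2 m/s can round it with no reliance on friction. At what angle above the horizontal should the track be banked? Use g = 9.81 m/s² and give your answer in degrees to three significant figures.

17.3°

For a frictionless banked turn: horizontally N sinθ = mv²/r and vertically N cosθ = mg.
Dividing: tanθ = v²/(r g) = (22.2)²/(161 × 9.81) = 492.8/1579 = 0.3120.
θ = arctan(0.3120) = 17.33°.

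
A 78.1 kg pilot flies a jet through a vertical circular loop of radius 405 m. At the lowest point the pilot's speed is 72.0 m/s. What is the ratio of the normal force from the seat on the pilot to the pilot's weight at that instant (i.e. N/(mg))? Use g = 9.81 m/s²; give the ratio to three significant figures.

At the bottom, N − mg = mv²/r, so N = m(v²/r + g) and N/(mg) = v²/(rg) + 1 = (72.0)²/(405 × 9.81) + 1 = 1.305 + 1 = 2.305.

2.30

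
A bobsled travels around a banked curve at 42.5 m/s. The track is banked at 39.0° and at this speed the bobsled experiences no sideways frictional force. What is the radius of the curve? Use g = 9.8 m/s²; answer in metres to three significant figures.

228 m

Frictionless banking: tanθ = v²/(rg), so r = v²/(g tanθ).
r = (42.5)²/(9.8 × tan 39.0°) = 1806/(9.8 × 0.8098) = 1806/7.936 = 227.6 m.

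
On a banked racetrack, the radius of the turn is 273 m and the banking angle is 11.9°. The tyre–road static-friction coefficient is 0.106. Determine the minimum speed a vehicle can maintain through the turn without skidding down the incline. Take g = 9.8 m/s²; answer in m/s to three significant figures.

At the minimum speed, friction acts up the slope at its limiting value f = μN. Radially (horizontal, toward centre): N sinθ − μN cosθ = mv²/r. Vertically: N cosθ + μN sinθ = mg.
Dividing: v² = r g (sinθ − μcosθ)/(cosθ + μsinθ).
sinθ − μcosθ = 0.2062 − 0.106×0.9785 = 0.1025; cosθ + μsinθ = 0.9785 + 0.106×0.2062 = 1.000.
v² = 273 × 9.8 × 0.1025/1.000 = 274.1 m²/s², so v = 16.56 m/s.

16.6 m/s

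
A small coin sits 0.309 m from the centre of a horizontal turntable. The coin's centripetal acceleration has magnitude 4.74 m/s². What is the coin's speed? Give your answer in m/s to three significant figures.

1.21 m/s

a_c = v²/r ⇒ v = √(a_c · r) = √(4.74 × 0.309) = √1.465 = 1.210 m/s.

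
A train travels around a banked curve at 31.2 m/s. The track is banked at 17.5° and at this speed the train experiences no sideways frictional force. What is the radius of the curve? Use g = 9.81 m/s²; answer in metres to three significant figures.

315 m

Frictionless banking: tanθ = v²/(rg), so r = v²/(g tanθ).
r = (31.2)²/(9.81 × tan 17.5°) = 973.4/(9.81 × 0.3153) = 973.4/3.093 = 314.7 m.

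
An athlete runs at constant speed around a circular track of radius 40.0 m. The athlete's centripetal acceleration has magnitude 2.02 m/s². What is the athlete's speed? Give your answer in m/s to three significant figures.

8.99 m/s

a_c = v²/r ⇒ v = √(a_c · r) = √(2.02 × 40.0) = √80.80 = 8.989 m/s.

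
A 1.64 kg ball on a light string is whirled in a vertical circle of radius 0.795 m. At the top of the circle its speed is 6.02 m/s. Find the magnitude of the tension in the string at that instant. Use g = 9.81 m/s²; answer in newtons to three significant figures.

At the top, both T and the weight mg point inward (toward the centre), so T + mg = mv²/r.
T = m(v²/r − g) = 1.64 × ((6.02)²/0.795 − 9.81) = 1.64 × (45.59 − 9.81) = 1.64 × 35.78 = 58.67 N.

58.7 N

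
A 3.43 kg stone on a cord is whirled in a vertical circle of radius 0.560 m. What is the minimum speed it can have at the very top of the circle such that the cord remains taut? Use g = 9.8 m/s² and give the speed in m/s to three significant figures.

At the highest point the centre is directly below, so both the weight and T act inward: T + mg = mv²/r.
At minimum speed T → 0, so mg = mv_min²/r ⇒ v_min = √(g r) = √(9.8 × 0.560) = 2.343 m/s.

2.34 m/s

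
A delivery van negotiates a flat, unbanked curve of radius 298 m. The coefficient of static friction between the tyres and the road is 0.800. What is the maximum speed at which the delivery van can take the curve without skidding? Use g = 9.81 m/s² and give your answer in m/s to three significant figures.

48.4 m/s

On a flat curve, static friction is the only horizontal force, so it must supply the full centripetal force: μ_s m g = m v²/r.
Mass cancels: v_max = √(μ_s g r) = √(0.800 × 9.81 × 298) = √2339 = 48.36 m/s.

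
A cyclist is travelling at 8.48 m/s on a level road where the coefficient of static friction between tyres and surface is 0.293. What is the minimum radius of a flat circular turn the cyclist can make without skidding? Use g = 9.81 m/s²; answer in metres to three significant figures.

25.0 m

At the limit, μ_s m g = m v²/r, so r_min = v²/(μ_s g) = (8.48)²/(0.293 × 9.81) = 71.91/2.874 = 25.02 m.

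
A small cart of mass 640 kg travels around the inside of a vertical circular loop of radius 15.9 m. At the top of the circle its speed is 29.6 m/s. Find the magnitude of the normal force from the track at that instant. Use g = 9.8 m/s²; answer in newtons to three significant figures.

29000 N

At the top, both N and the weight mg point inward (toward the centre), so N + mg = mv²/r.
N = m(v²/r − g) = 640 × ((29.6)²/15.9 − 9.8) = 640 × (55.10 − 9.8) = 640 × 45.30 = 28990 N.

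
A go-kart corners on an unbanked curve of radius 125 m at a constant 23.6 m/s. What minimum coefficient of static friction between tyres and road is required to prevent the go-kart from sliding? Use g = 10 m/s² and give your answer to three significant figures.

0.446

Friction provides the centripetal force: μ_s m g = m v²/r, so μ_s = v²/(g r) = (23.60)²/(10.0 × 125) = 557.0/1250 = 0.4456.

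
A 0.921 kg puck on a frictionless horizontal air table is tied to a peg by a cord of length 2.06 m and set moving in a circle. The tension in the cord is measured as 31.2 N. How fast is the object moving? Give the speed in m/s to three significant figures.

T = m v²/r ⇒ v = √(T r / m) = √(31.2 × 2.06 / 0.921) = √69.79 = 8.354 m/s.

8.35 m/s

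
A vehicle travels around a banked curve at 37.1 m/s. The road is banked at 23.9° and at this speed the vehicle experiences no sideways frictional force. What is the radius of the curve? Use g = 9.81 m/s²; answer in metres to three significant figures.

317 m

Frictionless banking: tanθ = v²/(rg), so r = v²/(g tanθ).
r = (37.1)²/(9.81 × tan 23.9°) = 1376/(9.81 × 0.4431) = 1376/4.347 = 316.6 m.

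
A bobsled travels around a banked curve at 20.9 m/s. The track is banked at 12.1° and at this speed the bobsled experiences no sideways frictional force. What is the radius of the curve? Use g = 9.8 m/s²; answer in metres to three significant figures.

Frictionless banking: tanθ = v²/(rg), so r = v²/(g tanθ).
r = (20.9)²/(9.8 × tan 12.1°) = 436.8/(9.8 × 0.2144) = 436.8/2.101 = 207.9 m.

208 m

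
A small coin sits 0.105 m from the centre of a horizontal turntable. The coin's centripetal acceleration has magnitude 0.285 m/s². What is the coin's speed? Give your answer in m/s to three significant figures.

a_c = v²/r ⇒ v = √(a_c · r) = √(0.285 × 0.105) = √0.02992 = 0.1730 m/s.

0.173 m/s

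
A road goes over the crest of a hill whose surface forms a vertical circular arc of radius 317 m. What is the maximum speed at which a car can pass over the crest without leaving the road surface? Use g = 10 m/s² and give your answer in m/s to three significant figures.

At the crest the centre of the circle is below the car, so the net downward (centripetal) force is mg − N = mv²/r.
The car leaves the road when N → 0, giving v_max = √(g r) = √(10.0 × 317) = 56.30 m/s.

56.3 m/s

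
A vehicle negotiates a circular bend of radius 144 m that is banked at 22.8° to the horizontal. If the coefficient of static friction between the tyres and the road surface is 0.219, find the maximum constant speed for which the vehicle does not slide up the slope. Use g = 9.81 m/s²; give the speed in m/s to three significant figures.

31.5 m/s

At the maximum speed, friction acts down the slope at its limiting value f = μN. Radially (horizontal, toward centre): N sinθ + μN cosθ = mv²/r. Vertically: N cosθ − μN sinθ = mg.
Dividing: v² = r g (sinθ + μcosθ)/(cosθ − μsinθ).
sinθ + μcosθ = 0.3875 + 0.219×0.9219 = 0.5894; cosθ − μsinθ = 0.9219 − 0.219×0.3875 = 0.8370.
v² = 144 × 9.81 × 0.5894/0.8370 = 994.8 m²/s², so v = 31.54 m/s.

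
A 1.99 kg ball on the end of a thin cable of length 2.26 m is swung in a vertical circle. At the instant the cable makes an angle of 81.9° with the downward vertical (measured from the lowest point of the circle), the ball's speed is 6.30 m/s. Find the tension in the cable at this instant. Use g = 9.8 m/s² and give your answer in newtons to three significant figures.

37.7 N

Take the radial direction toward the centre of the circle as positive. The component of the weight along the string toward the centre is −mg cos φ (φ measured from the bottom), so Newton's second law along the string gives T − mg cos φ = m v²/r.
cos 81.9° = 0.1409, so T = m(v²/r + g cos φ) = 1.99 × ((6.30)²/2.26 + 9.8 × 0.1409) = 1.99 × (17.56 + (1.381)) = 1.99 × 18.94 = 37.70 N.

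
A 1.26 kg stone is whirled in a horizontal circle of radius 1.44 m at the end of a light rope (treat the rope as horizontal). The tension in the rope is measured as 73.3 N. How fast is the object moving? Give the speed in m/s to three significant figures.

9.15 m/s

T = m v²/r ⇒ v = √(T r / m) = √(73.3 × 1.44 / 1.26) = √83.77 = 9.153 m/s.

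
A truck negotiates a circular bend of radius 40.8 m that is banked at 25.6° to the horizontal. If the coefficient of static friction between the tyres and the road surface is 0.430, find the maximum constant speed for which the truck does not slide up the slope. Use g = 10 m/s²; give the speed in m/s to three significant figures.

21.6 m/s

At the maximum speed, friction acts down the slope at its limiting value f = μN. Radially (horizontal, toward centre): N sinθ + μN cosθ = mv²/r. Vertically: N cosθ − μN sinθ = mg.
Dividing: v² = r g (sinθ + μcosθ)/(cosθ − μsinθ).
sinθ + μcosθ = 0.4321 + 0.430×0.9018 = 0.8199; cosθ − μsinθ = 0.9018 − 0.430×0.4321 = 0.7160.
v² = 40.8 × 10.0 × 0.8199/0.7160 = 467.2 m²/s², so v = 21.61 m/s.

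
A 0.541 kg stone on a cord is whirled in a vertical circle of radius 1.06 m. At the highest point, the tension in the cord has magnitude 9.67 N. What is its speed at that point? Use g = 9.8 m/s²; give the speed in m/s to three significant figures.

5.42 m/s

At the top, T + mg = mv²/r, so v = √(r(T/m + g)) = √(1.06 × (9.67/0.541 + 9.8)) = √(1.06 × 27.67) = √29.33 = 5.416 m/s.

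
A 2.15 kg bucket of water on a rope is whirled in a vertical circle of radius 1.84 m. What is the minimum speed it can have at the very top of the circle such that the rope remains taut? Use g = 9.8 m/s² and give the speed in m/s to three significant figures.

4.25 m/s

At the highest point the centre is directly below, so both the weight and T act inward: T + mg = mv²/r.
At minimum speed T → 0, so mg = mv_min²/r ⇒ v_min = √(g r) = √(9.8 × 1.84) = 4.246 m/s.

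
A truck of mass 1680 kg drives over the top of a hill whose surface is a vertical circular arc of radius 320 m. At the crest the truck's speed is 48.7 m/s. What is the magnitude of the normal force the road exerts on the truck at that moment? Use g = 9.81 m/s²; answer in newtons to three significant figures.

At the crest the centripetal acceleration points downward (toward the centre of the arc), so mg − N = mv²/r.
N = m(g − v²/r) = 1680 × (9.81 − (48.7)²/320) = 1680 × (9.81 − 7.412) = 1680 × 2.398 = 4029 N.

4030 N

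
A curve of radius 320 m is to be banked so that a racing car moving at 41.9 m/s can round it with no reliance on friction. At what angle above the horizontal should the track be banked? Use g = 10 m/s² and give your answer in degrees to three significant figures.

For a frictionless banked turn: horizontally N sinθ = mv²/r and vertically N cosθ = mg.
Dividing: tanθ = v²/(r g) = (41.9)²/(320 × 10.0) = 1756/3200 = 0.5486.
θ = arctan(0.5486) = 28.75°.

28.8°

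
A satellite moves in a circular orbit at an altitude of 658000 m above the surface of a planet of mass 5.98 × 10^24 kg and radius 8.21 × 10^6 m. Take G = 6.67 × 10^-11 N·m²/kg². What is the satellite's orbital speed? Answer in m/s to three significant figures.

6710 m/s

Orbital radius r = R + h = 8.21 × 10^6 + 658000 = 8.868 × 10^6 m.
Gravity supplies the centripetal force: G M m / r² = m v² / r, so v = √(GM/r).
v = √(6.67 × 10^-11 × 5.98 × 10^24 / 8.868 × 10^6) = √(4.498 × 10^7) = 6707 m/s.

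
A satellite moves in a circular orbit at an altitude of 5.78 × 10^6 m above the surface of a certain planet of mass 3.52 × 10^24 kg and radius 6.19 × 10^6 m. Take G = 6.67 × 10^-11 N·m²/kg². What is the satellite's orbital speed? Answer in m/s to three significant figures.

Orbital radius r = R + h = 6.19 × 10^6 + 5.78 × 10^6 = 1.197 × 10^7 m.
Gravity supplies the centripetal force: G M m / r² = m v² / r, so v = √(GM/r).
v = √(6.67 × 10^-11 × 3.52 × 10^24 / 1.197 × 10^7) = √(1.961 × 10^7) = 4429 m/s.

4430 m/s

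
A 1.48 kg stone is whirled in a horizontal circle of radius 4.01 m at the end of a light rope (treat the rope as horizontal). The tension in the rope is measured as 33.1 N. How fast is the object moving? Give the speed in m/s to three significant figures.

9.47 m/s

T = m v²/r ⇒ v = √(T r / m) = √(33.1 × 4.01 / 1.48) = √89.68 = 9.470 m/s.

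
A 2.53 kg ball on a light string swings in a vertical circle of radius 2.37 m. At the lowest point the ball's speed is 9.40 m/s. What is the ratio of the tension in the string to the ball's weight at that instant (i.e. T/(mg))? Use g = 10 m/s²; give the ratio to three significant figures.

4.73

At the bottom, T − mg = mv²/r, so T = m(v²/r + g) and T/(mg) = v²/(rg) + 1 = (9.40)²/(2.37 × 10.0) + 1 = 3.728 + 1 = 4.728.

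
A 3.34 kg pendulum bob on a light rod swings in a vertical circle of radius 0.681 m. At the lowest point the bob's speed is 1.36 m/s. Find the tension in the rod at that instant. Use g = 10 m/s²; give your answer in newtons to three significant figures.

42.5 N

At the lowest point, T points up (toward the centre) and the weight mg points down (away from the centre), so the net inward force is T − mg = mv²/r.
T = m(v²/r + g) = 3.34 × ((1.36)²/0.681 + 10.0) = 3.34 × (2.716 + 10.0) = 3.34 × 12.72 = 42.47 N.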